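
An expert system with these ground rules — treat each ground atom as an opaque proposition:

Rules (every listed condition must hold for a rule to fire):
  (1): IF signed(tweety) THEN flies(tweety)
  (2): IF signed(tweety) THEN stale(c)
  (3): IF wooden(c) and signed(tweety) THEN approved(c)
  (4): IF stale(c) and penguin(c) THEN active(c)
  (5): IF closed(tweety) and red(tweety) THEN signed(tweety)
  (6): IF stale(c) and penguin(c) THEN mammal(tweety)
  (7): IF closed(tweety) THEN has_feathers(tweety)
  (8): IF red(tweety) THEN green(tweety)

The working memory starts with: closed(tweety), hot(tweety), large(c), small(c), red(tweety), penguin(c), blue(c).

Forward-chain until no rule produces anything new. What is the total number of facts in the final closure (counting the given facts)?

Round 1: (5) [IF closed(tweety) and red(tweety) THEN signed(tweety)]; (7) [IF closed(tweety) THEN has_feathers(tweety)]; (8) [IF red(tweety) THEN green(tweety)]. Adds signed(tweety), has_feathers(tweety), green(tweety).
Round 2: (1) [IF signed(tweety) THEN flies(tweety)]; (2) [IF signed(tweety) THEN stale(c)]. Adds flies(tweety), stale(c).
Round 3: (4) [IF stale(c) and penguin(c) THEN active(c)]; (6) [IF stale(c) and penguin(c) THEN mammal(tweety)]. Adds active(c), mammal(tweety).
Closure: {active(c), blue(c), closed(tweety), flies(tweety), green(tweety), has_feathers(tweety), hot(tweety), large(c), mammal(tweety), penguin(c), red(tweety), signed(tweety), small(c), stale(c)} — 14 facts.

14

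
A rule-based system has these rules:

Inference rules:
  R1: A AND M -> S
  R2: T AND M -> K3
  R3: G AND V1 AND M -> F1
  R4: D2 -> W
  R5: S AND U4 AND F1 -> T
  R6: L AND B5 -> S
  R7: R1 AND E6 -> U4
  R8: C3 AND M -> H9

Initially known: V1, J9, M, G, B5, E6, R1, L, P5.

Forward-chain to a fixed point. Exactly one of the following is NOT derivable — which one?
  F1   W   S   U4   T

Round 1 — R3, R6, R7, derive F1, S, U4.
Round 2 — R5, derive T.
Round 3 — R2, derive K3.
Derived: F1 (round 1), U4 (round 1), S (round 1), T (round 2). W never appears in any round.

W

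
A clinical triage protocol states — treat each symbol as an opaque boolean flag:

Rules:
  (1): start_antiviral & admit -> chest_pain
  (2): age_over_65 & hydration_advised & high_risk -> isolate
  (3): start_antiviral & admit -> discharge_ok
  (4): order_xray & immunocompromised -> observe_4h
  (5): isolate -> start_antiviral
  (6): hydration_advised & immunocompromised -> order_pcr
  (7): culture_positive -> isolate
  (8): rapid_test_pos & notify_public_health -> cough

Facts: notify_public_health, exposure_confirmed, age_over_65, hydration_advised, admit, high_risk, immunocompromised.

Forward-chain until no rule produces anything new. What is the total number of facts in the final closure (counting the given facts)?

12

Round 1 fires (2), (6), giving isolate, order_pcr.
Round 2 fires (5), giving start_antiviral.
Round 3 fires (1), (3), giving chest_pain, discharge_ok.
Closure: {admit, age_over_65, chest_pain, discharge_ok, exposure_confirmed, high_risk, hydration_advised, immunocompromised, isolate, notify_public_health, order_pcr, start_antiviral} — 12 facts.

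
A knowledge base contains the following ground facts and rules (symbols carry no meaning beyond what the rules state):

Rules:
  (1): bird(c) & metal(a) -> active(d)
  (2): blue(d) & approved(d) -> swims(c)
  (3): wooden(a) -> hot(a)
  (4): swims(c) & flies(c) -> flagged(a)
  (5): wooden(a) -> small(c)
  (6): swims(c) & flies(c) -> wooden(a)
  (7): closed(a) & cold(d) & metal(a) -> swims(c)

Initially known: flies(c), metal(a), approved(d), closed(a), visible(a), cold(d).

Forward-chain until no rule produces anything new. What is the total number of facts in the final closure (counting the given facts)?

11

Round 1: (7) [closed(a) & cold(d) & metal(a) -> swims(c)]. Adds swims(c).
Round 2: (4) [swims(c) & flies(c) -> flagged(a)]; (6) [swims(c) & flies(c) -> wooden(a)]. Adds flagged(a), wooden(a).
Round 3: (3) [wooden(a) -> hot(a)]; (5) [wooden(a) -> small(c)]. Adds hot(a), small(c).
Closure: {approved(d), closed(a), cold(d), flagged(a), flies(c), hot(a), metal(a), small(c), swims(c), visible(a), wooden(a)} — 11 facts.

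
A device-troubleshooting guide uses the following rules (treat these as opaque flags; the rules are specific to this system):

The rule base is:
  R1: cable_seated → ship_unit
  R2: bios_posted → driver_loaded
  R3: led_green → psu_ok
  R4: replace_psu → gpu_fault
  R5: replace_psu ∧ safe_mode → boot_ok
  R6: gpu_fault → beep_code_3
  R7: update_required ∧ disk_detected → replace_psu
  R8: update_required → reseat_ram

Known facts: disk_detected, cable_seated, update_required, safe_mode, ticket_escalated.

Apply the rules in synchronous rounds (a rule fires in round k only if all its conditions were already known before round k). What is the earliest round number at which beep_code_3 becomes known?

Round 1: R1 [cable_seated → ship_unit]; R7 [update_required ∧ disk_detected → replace_psu]; R8 [update_required → reseat_ram]. Adds ship_unit, replace_psu, reseat_ram.
Round 2: R4 [replace_psu → gpu_fault]; R5 [replace_psu ∧ safe_mode → boot_ok]. Adds gpu_fault, boot_ok.
Round 3: R6 [gpu_fault → beep_code_3]. Adds beep_code_3.
beep_code_3 first appears in round 3.

3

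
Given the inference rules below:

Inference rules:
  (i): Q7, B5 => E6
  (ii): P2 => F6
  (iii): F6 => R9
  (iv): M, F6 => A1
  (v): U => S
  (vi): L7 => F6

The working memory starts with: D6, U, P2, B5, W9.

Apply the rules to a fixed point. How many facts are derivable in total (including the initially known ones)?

8

Round 1: (ii) [P2 => F6]; (v) [U => S]. New: F6, S.
Round 2: (iii) [F6 => R9]. New: R9.
Closure: {B5, D6, F6, P2, R9, S, U, W9} — 8 facts.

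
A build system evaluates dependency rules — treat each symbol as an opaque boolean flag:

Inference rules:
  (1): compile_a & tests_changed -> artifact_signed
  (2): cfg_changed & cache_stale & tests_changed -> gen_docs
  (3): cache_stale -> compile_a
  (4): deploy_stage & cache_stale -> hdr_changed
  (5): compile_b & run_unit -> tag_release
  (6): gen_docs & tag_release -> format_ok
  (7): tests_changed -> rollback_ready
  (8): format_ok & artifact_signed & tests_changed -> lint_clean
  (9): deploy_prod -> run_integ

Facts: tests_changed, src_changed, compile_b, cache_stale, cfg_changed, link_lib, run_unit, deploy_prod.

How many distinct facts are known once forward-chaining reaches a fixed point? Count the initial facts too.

Round 1: (2) [cfg_changed & cache_stale & tests_changed -> gen_docs]; (3) [cache_stale -> compile_a]; (5) [compile_b & run_unit -> tag_release]; (7) [tests_changed -> rollback_ready]; (9) [deploy_prod -> run_integ]. New: gen_docs, compile_a, tag_release, rollback_ready, run_integ.
Round 2: (1) [compile_a & tests_changed -> artifact_signed]; (6) [gen_docs & tag_release -> format_ok]. New: artifact_signed, format_ok.
Round 3: (8) [format_ok & artifact_signed & tests_changed -> lint_clean]. New: lint_clean.
Closure: {artifact_signed, cache_stale, cfg_changed, compile_a, compile_b, deploy_prod, format_ok, gen_docs, link_lib, lint_clean, rollback_ready, run_integ, run_unit, src_changed, tag_release, tests_changed} — 16 facts.

16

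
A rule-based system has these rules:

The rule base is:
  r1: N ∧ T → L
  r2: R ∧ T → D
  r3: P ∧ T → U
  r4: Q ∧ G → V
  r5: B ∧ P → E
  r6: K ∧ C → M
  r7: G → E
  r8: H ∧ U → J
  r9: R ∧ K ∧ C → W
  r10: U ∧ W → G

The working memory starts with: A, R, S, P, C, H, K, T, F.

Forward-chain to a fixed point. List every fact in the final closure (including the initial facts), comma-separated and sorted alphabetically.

Round 1 — r2, r3, r6, r9, derive D, U, M, W.
Round 2 — r8, r10, derive J, G.
Round 3 — r7, derive E.

A, C, D, E, F, G, H, J, K, M, P, R, S, T, U, W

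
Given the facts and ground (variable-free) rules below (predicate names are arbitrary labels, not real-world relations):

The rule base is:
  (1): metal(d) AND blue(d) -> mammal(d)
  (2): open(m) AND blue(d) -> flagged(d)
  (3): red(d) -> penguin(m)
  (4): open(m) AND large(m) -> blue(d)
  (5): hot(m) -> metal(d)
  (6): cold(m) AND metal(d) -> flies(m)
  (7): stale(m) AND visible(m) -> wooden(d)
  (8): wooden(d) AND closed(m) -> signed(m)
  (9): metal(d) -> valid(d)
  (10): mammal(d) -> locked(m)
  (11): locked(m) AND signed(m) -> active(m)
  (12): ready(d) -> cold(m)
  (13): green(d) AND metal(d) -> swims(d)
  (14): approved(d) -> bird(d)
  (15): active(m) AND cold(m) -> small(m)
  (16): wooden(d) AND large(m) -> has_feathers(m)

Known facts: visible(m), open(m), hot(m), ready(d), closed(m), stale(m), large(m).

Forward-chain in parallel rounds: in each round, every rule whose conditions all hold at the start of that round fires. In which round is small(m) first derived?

5

Round 1 — (4), (5), (7), (12), derive blue(d), metal(d), wooden(d), cold(m).
Round 2 — (1), (2), (6), (8), (9), (16), derive mammal(d), flagged(d), flies(m), signed(m), valid(d), has_feathers(m).
Round 3 — (10), derive locked(m).
Round 4 — (11), derive active(m).
Round 5 — (15), derive small(m).
small(m) first appears in round 5.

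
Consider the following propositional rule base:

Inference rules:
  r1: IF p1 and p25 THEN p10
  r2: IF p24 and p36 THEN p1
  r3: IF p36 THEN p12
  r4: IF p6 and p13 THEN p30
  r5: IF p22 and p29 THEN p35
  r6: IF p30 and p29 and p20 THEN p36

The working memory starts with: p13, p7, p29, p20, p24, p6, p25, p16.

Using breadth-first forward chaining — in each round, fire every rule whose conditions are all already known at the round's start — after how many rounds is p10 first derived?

4

Round 1 — r4, derive p30.
Round 2 — r6, derive p36.
Round 3 — r2, r3, derive p1, p12.
Round 4 — r1, derive p10.
p10 first appears in round 4.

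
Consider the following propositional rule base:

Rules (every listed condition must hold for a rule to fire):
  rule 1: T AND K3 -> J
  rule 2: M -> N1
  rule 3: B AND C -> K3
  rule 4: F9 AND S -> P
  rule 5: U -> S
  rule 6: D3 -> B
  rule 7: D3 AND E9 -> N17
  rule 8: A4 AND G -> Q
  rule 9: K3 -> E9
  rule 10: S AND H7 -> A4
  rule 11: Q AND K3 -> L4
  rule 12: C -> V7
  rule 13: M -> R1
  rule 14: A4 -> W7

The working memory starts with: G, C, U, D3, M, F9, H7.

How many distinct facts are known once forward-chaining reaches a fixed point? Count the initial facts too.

20

Round 1 — rule 2, rule 5, rule 6, rule 12, rule 13, derive N1, S, B, V7, R1.
Round 2 — rule 3, rule 4, rule 10, derive K3, P, A4.
Round 3 — rule 8, rule 9, rule 14, derive Q, E9, W7.
Round 4 — rule 7, rule 11, derive N17, L4.
Closure: {A4, B, C, D3, E9, F9, G, H7, K3, L4, M, N1, N17, P, Q, R1, S, U, V7, W7} — 20 facts.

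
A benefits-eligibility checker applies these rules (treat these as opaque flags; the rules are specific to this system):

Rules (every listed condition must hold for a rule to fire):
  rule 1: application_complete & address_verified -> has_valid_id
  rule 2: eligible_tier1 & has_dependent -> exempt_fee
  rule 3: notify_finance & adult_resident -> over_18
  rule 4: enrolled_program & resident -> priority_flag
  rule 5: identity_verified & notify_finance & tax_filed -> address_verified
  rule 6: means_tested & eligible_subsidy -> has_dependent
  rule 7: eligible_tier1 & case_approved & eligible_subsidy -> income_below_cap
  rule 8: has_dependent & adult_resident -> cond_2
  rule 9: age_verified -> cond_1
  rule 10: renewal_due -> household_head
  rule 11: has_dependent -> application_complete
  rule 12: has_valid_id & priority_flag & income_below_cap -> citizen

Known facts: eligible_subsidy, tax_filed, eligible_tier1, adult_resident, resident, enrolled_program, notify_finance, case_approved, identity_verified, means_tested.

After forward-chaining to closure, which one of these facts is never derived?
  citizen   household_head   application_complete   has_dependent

Round 1 fires rule 3, rule 4, rule 5, rule 6, rule 7, giving over_18, priority_flag, address_verified, has_dependent, income_below_cap.
Round 2 fires rule 2, rule 8, rule 11, giving exempt_fee, cond_2, application_complete.
Round 3 fires rule 1, giving has_valid_id.
Round 4 fires rule 12, giving citizen.
Derived: application_complete (round 2), citizen (round 4), has_dependent (round 1). household_head never appears in any round.

household_head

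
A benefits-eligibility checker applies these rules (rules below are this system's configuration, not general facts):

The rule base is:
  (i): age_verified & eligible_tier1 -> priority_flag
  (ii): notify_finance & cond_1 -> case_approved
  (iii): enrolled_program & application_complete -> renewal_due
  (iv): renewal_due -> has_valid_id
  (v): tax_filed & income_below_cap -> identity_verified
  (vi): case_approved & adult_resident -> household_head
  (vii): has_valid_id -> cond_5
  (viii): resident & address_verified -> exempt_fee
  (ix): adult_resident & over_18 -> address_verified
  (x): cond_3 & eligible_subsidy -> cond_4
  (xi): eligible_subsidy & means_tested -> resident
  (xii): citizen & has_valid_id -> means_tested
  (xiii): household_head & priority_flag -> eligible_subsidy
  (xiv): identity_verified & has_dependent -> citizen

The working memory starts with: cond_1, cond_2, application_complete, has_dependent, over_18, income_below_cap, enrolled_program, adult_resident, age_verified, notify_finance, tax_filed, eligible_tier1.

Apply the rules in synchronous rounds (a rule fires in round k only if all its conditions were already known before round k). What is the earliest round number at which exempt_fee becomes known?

5

[1] (i) [age_verified & eligible_tier1 -> priority_flag]; (ii) [notify_finance & cond_1 -> case_approved]; (iii) [enrolled_program & application_complete -> renewal_due]; (v) [tax_filed & income_below_cap -> identity_verified]; (ix) [adult_resident & over_18 -> address_verified]. ⇒ new: priority_flag, case_approved, renewal_due, identity_verified, address_verified.
[2] (iv) [renewal_due -> has_valid_id]; (vi) [case_approved & adult_resident -> household_head]; (xiv) [identity_verified & has_dependent -> citizen]. ⇒ new: has_valid_id, household_head, citizen.
[3] (vii) [has_valid_id -> cond_5]; (xii) [citizen & has_valid_id -> means_tested]; (xiii) [household_head & priority_flag -> eligible_subsidy]. ⇒ new: cond_5, means_tested, eligible_subsidy.
[4] (xi) [eligible_subsidy & means_tested -> resident]. ⇒ new: resident.
[5] (viii) [resident & address_verified -> exempt_fee]. ⇒ new: exempt_fee.
exempt_fee first appears in round 5.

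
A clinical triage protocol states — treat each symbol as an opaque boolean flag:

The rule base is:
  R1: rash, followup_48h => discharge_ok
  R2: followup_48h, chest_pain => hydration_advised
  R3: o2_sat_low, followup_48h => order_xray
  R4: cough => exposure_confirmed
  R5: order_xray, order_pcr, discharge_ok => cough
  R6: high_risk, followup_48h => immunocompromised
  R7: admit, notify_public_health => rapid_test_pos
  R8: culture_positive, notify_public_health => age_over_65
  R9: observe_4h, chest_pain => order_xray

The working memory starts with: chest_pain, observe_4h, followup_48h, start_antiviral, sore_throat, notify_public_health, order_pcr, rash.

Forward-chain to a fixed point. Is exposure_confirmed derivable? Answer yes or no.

yes

Round 1: R1 [rash, followup_48h => discharge_ok]; R2 [followup_48h, chest_pain => hydration_advised]; R9 [observe_4h, chest_pain => order_xray]. Adds discharge_ok, hydration_advised, order_xray.
Round 2: R5 [order_xray, order_pcr, discharge_ok => cough]. Adds cough.
Round 3: R4 [cough => exposure_confirmed]. Adds exposure_confirmed.
exposure_confirmed appears in round 3, so it is derivable.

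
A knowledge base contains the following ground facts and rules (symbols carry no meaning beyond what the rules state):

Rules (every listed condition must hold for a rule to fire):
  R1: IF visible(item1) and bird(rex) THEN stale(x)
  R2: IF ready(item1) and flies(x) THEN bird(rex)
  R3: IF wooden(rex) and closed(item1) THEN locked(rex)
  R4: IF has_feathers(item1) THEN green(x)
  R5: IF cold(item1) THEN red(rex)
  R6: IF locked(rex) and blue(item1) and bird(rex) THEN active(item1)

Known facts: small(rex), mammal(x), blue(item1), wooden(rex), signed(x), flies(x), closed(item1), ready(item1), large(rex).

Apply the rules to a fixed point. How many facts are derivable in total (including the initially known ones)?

Round 1 — R2, R3, derive bird(rex), locked(rex).
Round 2 — R6, derive active(item1).
Closure: {active(item1), bird(rex), blue(item1), closed(item1), flies(x), large(rex), locked(rex), mammal(x), ready(item1), signed(x), small(rex), wooden(rex)} — 12 facts.

12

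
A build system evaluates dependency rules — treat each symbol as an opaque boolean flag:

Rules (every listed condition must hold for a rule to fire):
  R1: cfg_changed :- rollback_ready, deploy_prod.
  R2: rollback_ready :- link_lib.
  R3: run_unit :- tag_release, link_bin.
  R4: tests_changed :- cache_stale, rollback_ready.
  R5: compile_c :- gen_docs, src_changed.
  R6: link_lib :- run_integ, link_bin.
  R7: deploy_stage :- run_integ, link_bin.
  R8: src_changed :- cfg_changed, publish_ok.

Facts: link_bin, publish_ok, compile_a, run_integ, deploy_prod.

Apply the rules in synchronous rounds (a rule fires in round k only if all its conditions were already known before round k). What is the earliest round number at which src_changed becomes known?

Round 1: R6 [link_lib :- run_integ, link_bin.]; R7 [deploy_stage :- run_integ, link_bin.]. New: link_lib, deploy_stage.
Round 2: R2 [rollback_ready :- link_lib.]. New: rollback_ready.
Round 3: R1 [cfg_changed :- rollback_ready, deploy_prod.]. New: cfg_changed.
Round 4: R8 [src_changed :- cfg_changed, publish_ok.]. New: src_changed.
src_changed first appears in round 4.

4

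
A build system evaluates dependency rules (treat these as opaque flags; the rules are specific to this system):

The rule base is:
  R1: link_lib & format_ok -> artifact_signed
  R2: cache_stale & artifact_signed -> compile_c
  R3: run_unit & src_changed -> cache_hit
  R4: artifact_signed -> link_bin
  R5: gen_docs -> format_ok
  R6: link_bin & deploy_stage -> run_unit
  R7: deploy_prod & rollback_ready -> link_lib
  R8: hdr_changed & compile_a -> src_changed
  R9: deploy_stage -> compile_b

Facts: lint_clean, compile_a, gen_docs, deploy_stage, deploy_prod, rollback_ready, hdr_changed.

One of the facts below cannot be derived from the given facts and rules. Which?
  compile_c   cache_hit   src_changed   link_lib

Round 1: R5 [gen_docs -> format_ok]; R7 [deploy_prod & rollback_ready -> link_lib]; R8 [hdr_changed & compile_a -> src_changed]; R9 [deploy_stage -> compile_b]. Adds format_ok, link_lib, src_changed, compile_b.
Round 2: R1 [link_lib & format_ok -> artifact_signed]. Adds artifact_signed.
Round 3: R4 [artifact_signed -> link_bin]. Adds link_bin.
Round 4: R6 [link_bin & deploy_stage -> run_unit]. Adds run_unit.
Round 5: R3 [run_unit & src_changed -> cache_hit]. Adds cache_hit.
Derived: link_lib (round 1), src_changed (round 1), cache_hit (round 5). compile_c never appears in any round.

compile_c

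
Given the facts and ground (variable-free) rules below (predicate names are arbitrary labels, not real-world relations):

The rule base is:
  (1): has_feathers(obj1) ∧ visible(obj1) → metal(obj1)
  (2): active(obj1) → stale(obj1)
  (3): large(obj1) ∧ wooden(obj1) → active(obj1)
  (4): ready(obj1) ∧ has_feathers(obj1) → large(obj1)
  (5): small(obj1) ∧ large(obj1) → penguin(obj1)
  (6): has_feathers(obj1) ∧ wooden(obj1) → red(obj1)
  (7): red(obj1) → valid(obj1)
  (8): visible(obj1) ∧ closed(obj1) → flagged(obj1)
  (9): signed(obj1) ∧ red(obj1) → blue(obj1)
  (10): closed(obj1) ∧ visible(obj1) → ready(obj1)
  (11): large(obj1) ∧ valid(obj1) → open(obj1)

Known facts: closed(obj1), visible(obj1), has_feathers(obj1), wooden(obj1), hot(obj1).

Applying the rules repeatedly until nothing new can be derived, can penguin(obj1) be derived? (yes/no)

Round 1 fires (1), (6), (8), (10), giving metal(obj1), red(obj1), flagged(obj1), ready(obj1).
Round 2 fires (4), (7), giving large(obj1), valid(obj1).
Round 3 fires (3), (11), giving active(obj1), open(obj1).
Round 4 fires (2), giving stale(obj1).
Fixed point reached. penguin(obj1) is concluded only by (5); (5) needs small(obj1) (never derived).

no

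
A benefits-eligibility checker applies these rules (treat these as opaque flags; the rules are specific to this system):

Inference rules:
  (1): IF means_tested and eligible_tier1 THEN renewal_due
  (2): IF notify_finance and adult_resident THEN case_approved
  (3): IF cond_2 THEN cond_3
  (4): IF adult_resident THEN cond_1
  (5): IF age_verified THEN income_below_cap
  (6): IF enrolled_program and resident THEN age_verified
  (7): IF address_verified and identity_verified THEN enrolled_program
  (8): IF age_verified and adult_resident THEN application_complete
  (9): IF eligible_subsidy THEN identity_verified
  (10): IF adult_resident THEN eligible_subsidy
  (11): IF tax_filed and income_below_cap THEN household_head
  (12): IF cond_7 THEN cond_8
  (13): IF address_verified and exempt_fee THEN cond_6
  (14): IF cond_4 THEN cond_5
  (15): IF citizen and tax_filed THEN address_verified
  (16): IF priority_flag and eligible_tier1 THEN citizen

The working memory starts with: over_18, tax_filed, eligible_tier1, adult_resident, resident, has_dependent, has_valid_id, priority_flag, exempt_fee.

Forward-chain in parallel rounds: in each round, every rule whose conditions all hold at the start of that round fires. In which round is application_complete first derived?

5

[1] (4) [IF adult_resident THEN cond_1]; (10) [IF adult_resident THEN eligible_subsidy]; (16) [IF priority_flag and eligible_tier1 THEN citizen]. ⇒ new: cond_1, eligible_subsidy, citizen.
[2] (9) [IF eligible_subsidy THEN identity_verified]; (15) [IF citizen and tax_filed THEN address_verified]. ⇒ new: identity_verified, address_verified.
[3] (7) [IF address_verified and identity_verified THEN enrolled_program]; (13) [IF address_verified and exempt_fee THEN cond_6]. ⇒ new: enrolled_program, cond_6.
[4] (6) [IF enrolled_program and resident THEN age_verified]. ⇒ new: age_verified.
[5] (5) [IF age_verified THEN income_below_cap]; (8) [IF age_verified and adult_resident THEN application_complete]. ⇒ new: income_below_cap, application_complete.
application_complete first appears in round 5.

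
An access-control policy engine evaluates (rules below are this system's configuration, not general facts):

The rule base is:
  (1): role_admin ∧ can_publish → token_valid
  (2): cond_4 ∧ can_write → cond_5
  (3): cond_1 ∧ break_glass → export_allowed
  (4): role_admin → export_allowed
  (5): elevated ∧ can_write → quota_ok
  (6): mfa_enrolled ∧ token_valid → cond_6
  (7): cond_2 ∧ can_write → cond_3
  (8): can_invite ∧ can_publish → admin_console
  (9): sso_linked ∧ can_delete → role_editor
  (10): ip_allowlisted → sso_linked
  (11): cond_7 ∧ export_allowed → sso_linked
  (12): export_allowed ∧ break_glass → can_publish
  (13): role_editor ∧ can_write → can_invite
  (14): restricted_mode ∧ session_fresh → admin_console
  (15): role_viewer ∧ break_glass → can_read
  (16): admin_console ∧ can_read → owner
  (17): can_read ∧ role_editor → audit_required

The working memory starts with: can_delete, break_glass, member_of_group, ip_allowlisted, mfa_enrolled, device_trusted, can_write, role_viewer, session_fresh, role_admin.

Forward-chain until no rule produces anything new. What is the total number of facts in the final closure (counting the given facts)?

Round 1: (4) [role_admin → export_allowed]; (10) [ip_allowlisted → sso_linked]; (15) [role_viewer ∧ break_glass → can_read]. Adds export_allowed, sso_linked, can_read.
Round 2: (9) [sso_linked ∧ can_delete → role_editor]; (12) [export_allowed ∧ break_glass → can_publish]. Adds role_editor, can_publish.
Round 3: (1) [role_admin ∧ can_publish → token_valid]; (13) [role_editor ∧ can_write → can_invite]; (17) [can_read ∧ role_editor → audit_required]. Adds token_valid, can_invite, audit_required.
Round 4: (6) [mfa_enrolled ∧ token_valid → cond_6]; (8) [can_invite ∧ can_publish → admin_console]. Adds cond_6, admin_console.
Round 5: (16) [admin_console ∧ can_read → owner]. Adds owner.
Closure: {admin_console, audit_required, break_glass, can_delete, can_invite, can_publish, can_read, can_write, cond_6, device_trusted, export_allowed, ip_allowlisted, member_of_group, mfa_enrolled, owner, role_admin, role_editor, role_viewer, session_fresh, sso_linked, token_valid} — 21 facts.

21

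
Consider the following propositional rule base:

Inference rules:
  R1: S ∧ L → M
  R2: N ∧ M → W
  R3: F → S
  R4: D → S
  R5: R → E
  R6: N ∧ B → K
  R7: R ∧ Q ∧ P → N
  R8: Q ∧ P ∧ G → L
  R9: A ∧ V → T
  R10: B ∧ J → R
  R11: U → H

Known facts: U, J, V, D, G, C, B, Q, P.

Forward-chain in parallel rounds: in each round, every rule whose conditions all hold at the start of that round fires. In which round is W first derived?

3

Round 1 fires R4, R8, R10, R11, giving S, L, R, H.
Round 2 fires R1, R5, R7, giving M, E, N.
Round 3 fires R2, R6, giving W, K.
W first appears in round 3.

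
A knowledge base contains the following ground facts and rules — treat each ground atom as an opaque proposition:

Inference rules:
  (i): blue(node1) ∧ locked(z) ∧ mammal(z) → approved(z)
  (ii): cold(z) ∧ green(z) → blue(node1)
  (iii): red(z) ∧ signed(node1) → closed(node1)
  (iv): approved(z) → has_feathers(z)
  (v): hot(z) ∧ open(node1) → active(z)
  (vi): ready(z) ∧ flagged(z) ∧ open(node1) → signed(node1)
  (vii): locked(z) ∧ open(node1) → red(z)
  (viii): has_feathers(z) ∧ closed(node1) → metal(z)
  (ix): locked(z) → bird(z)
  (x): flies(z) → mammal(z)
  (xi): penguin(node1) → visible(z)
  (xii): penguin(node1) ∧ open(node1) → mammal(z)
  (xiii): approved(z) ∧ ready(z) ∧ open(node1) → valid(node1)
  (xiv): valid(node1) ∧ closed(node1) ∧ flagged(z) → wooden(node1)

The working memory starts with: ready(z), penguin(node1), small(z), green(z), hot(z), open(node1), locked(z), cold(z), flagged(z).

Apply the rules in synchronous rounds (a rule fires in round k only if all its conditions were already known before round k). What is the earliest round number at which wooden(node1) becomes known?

Round 1: (ii) [cold(z) ∧ green(z) → blue(node1)]; (v) [hot(z) ∧ open(node1) → active(z)]; (vi) [ready(z) ∧ flagged(z) ∧ open(node1) → signed(node1)]; (vii) [locked(z) ∧ open(node1) → red(z)]; (ix) [locked(z) → bird(z)]; (xi) [penguin(node1) → visible(z)]; (xii) [penguin(node1) ∧ open(node1) → mammal(z)]. New: blue(node1), active(z), signed(node1), red(z), bird(z), visible(z), mammal(z).
Round 2: (i) [blue(node1) ∧ locked(z) ∧ mammal(z) → approved(z)]; (iii) [red(z) ∧ signed(node1) → closed(node1)]. New: approved(z), closed(node1).
Round 3: (iv) [approved(z) → has_feathers(z)]; (xiii) [approved(z) ∧ ready(z) ∧ open(node1) → valid(node1)]. New: has_feathers(z), valid(node1).
Round 4: (viii) [has_feathers(z) ∧ closed(node1) → metal(z)]; (xiv) [valid(node1) ∧ closed(node1) ∧ flagged(z) → wooden(node1)]. New: metal(z), wooden(node1).
wooden(node1) first appears in round 4.

4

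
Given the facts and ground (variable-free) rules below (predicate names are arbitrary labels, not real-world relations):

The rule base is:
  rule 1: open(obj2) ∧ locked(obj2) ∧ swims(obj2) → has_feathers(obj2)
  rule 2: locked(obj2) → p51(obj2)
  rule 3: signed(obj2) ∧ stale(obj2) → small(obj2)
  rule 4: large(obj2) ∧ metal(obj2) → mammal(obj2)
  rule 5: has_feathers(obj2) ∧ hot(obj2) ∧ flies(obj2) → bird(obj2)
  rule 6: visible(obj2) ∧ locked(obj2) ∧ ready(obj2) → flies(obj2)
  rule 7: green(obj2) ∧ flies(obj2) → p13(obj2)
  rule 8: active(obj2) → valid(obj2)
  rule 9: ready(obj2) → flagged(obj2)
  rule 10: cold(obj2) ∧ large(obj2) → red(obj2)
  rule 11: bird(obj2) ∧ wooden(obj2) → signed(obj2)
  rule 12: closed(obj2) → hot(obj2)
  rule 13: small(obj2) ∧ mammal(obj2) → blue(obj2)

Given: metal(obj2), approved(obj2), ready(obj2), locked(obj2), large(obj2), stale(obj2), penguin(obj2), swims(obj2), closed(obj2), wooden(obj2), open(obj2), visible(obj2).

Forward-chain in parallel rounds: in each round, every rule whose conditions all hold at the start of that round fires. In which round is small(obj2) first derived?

4

Round 1 fires rule 1, rule 2, rule 4, rule 6, rule 9, rule 12, giving has_feathers(obj2), p51(obj2), mammal(obj2), flies(obj2), flagged(obj2), hot(obj2).
Round 2 fires rule 5, giving bird(obj2).
Round 3 fires rule 11, giving signed(obj2).
Round 4 fires rule 3, giving small(obj2).
small(obj2) first appears in round 4.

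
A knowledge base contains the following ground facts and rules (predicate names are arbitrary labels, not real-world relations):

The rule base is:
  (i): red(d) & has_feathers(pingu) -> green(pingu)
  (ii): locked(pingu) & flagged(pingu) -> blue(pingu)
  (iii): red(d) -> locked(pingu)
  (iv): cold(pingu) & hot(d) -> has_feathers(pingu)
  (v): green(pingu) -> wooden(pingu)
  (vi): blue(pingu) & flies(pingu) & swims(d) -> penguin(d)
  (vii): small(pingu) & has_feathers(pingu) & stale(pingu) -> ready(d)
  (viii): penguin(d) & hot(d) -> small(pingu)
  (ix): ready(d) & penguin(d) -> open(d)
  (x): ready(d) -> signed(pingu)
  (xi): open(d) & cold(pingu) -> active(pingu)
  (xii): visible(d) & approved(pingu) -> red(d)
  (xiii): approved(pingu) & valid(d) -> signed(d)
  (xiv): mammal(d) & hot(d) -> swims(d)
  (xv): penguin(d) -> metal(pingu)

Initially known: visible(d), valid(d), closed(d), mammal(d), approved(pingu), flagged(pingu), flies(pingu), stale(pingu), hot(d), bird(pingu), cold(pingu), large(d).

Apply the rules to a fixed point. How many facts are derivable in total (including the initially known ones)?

27

Round 1 — (iv), (xii), (xiii), (xiv), derive has_feathers(pingu), red(d), signed(d), swims(d).
Round 2 — (i), (iii), derive green(pingu), locked(pingu).
Round 3 — (ii), (v), derive blue(pingu), wooden(pingu).
Round 4 — (vi), derive penguin(d).
Round 5 — (viii), (xv), derive small(pingu), metal(pingu).
Round 6 — (vii), derive ready(d).
Round 7 — (ix), (x), derive open(d), signed(pingu).
Round 8 — (xi), derive active(pingu).
Closure: {active(pingu), approved(pingu), bird(pingu), blue(pingu), closed(d), cold(pingu), flagged(pingu), flies(pingu), green(pingu), has_feathers(pingu), hot(d), large(d), locked(pingu), mammal(d), metal(pingu), open(d), penguin(d), ready(d), red(d), signed(d), signed(pingu), small(pingu), stale(pingu), swims(d), valid(d), visible(d), wooden(pingu)} — 27 facts.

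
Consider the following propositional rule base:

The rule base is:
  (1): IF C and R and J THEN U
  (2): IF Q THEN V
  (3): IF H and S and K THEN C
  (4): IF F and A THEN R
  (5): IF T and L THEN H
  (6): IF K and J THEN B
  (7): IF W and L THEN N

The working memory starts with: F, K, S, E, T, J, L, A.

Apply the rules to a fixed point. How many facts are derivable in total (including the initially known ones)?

13

[1] (4) [IF F and A THEN R]; (5) [IF T and L THEN H]; (6) [IF K and J THEN B]. ⇒ new: R, H, B.
[2] (3) [IF H and S and K THEN C]. ⇒ new: C.
[3] (1) [IF C and R and J THEN U]. ⇒ new: U.
Closure: {A, B, C, E, F, H, J, K, L, R, S, T, U} — 13 facts.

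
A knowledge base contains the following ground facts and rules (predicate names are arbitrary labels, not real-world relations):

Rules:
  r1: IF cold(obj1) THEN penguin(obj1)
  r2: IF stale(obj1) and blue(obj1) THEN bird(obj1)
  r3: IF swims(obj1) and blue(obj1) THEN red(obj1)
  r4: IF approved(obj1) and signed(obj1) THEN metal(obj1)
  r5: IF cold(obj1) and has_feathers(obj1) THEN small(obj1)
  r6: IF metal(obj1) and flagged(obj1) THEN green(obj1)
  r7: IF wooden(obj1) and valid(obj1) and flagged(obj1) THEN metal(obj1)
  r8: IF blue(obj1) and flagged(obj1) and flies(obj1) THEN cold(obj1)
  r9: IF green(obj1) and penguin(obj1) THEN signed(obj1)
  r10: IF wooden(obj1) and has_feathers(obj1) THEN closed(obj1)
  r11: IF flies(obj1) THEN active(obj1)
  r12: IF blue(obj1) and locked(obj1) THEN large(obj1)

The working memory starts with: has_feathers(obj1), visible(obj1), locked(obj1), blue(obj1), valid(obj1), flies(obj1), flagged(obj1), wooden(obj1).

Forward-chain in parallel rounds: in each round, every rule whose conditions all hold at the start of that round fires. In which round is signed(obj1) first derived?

Round 1: r7 [IF wooden(obj1) and valid(obj1) and flagged(obj1) THEN metal(obj1)]; r8 [IF blue(obj1) and flagged(obj1) and flies(obj1) THEN cold(obj1)]; r10 [IF wooden(obj1) and has_feathers(obj1) THEN closed(obj1)]; r11 [IF flies(obj1) THEN active(obj1)]; r12 [IF blue(obj1) and locked(obj1) THEN large(obj1)]. Adds metal(obj1), cold(obj1), closed(obj1), active(obj1), large(obj1).
Round 2: r1 [IF cold(obj1) THEN penguin(obj1)]; r5 [IF cold(obj1) and has_feathers(obj1) THEN small(obj1)]; r6 [IF metal(obj1) and flagged(obj1) THEN green(obj1)]. Adds penguin(obj1), small(obj1), green(obj1).
Round 3: r9 [IF green(obj1) and penguin(obj1) THEN signed(obj1)]. Adds signed(obj1).
signed(obj1) first appears in round 3.

3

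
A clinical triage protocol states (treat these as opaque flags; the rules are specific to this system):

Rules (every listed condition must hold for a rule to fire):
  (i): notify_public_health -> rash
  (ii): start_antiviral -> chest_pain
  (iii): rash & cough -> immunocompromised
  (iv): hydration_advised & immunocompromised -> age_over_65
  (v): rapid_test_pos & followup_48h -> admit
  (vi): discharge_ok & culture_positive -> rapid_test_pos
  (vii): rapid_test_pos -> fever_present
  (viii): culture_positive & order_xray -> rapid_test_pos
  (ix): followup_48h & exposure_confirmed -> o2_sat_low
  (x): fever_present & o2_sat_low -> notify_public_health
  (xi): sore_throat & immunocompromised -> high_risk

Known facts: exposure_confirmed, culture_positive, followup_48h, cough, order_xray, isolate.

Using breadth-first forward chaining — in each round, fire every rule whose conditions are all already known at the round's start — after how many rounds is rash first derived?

4

Round 1: (viii) [culture_positive & order_xray -> rapid_test_pos]; (ix) [followup_48h & exposure_confirmed -> o2_sat_low]. New: rapid_test_pos, o2_sat_low.
Round 2: (v) [rapid_test_pos & followup_48h -> admit]; (vii) [rapid_test_pos -> fever_present]. New: admit, fever_present.
Round 3: (x) [fever_present & o2_sat_low -> notify_public_health]. New: notify_public_health.
Round 4: (i) [notify_public_health -> rash]. New: rash.
rash first appears in round 4.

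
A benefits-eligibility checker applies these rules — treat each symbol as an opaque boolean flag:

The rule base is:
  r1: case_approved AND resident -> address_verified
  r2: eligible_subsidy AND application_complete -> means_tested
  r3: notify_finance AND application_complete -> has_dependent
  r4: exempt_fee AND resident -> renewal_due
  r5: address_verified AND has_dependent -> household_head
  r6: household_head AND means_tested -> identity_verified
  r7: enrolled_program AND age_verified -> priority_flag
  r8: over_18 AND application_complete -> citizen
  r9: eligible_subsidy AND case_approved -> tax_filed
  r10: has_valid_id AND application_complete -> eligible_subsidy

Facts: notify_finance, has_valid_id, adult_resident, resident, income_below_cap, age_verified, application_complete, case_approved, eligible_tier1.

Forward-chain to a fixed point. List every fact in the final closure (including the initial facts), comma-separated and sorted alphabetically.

Round 1: r1 [case_approved AND resident -> address_verified]; r3 [notify_finance AND application_complete -> has_dependent]; r10 [has_valid_id AND application_complete -> eligible_subsidy]. New: address_verified, has_dependent, eligible_subsidy.
Round 2: r2 [eligible_subsidy AND application_complete -> means_tested]; r5 [address_verified AND has_dependent -> household_head]; r9 [eligible_subsidy AND case_approved -> tax_filed]. New: means_tested, household_head, tax_filed.
Round 3: r6 [household_head AND means_tested -> identity_verified]. New: identity_verified.

address_verified, adult_resident, age_verified, application_complete, case_approved, eligible_subsidy, eligible_tier1, has_dependent, has_valid_id, household_head, identity_verified, income_below_cap, means_tested, notify_finance, resident, tax_filed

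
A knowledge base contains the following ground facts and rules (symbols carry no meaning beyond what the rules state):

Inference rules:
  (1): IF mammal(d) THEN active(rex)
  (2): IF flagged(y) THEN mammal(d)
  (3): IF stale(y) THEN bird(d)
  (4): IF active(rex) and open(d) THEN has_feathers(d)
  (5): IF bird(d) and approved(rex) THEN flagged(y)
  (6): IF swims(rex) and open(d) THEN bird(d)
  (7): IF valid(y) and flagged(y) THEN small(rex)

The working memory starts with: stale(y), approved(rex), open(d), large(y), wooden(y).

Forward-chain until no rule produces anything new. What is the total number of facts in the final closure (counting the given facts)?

10

Round 1 fires (3), giving bird(d).
Round 2 fires (5), giving flagged(y).
Round 3 fires (2), giving mammal(d).
Round 4 fires (1), giving active(rex).
Round 5 fires (4), giving has_feathers(d).
Closure: {active(rex), approved(rex), bird(d), flagged(y), has_feathers(d), large(y), mammal(d), open(d), stale(y), wooden(y)} — 10 facts.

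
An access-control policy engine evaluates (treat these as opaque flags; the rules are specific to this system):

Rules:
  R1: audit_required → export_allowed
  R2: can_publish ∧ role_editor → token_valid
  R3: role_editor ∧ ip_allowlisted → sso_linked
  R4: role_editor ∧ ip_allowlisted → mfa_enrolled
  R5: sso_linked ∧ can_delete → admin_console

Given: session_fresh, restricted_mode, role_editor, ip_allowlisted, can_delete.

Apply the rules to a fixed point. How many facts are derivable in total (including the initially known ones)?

Round 1 fires R3, R4, giving sso_linked, mfa_enrolled.
Round 2 fires R5, giving admin_console.
Closure: {admin_console, can_delete, ip_allowlisted, mfa_enrolled, restricted_mode, role_editor, session_fresh, sso_linked} — 8 facts.

8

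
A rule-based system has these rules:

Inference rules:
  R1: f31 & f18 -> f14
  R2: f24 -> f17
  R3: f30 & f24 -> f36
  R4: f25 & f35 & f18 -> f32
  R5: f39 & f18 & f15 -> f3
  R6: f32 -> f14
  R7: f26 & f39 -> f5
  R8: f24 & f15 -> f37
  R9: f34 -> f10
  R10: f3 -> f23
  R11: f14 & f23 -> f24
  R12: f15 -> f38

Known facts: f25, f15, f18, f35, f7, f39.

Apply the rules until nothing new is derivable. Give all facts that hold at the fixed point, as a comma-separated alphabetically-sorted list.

Round 1 — R4, R5, R12, derive f32, f3, f38.
Round 2 — R6, R10, derive f14, f23.
Round 3 — R11, derive f24.
Round 4 — R2, R8, derive f17, f37.

f14, f15, f17, f18, f23, f24, f25, f3, f32, f35, f37, f38, f39, f7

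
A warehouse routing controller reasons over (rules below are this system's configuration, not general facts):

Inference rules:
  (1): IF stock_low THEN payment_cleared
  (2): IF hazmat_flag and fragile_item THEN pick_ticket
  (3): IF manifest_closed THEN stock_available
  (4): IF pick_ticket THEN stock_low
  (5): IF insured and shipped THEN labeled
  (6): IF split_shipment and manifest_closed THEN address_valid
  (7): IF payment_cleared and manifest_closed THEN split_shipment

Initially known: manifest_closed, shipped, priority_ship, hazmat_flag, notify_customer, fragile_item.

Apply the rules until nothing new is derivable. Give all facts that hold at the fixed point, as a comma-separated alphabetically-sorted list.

address_valid, fragile_item, hazmat_flag, manifest_closed, notify_customer, payment_cleared, pick_ticket, priority_ship, shipped, split_shipment, stock_available, stock_low

Round 1: (2) [IF hazmat_flag and fragile_item THEN pick_ticket]; (3) [IF manifest_closed THEN stock_available]. Adds pick_ticket, stock_available.
Round 2: (4) [IF pick_ticket THEN stock_low]. Adds stock_low.
Round 3: (1) [IF stock_low THEN payment_cleared]. Adds payment_cleared.
Round 4: (7) [IF payment_cleared and manifest_closed THEN split_shipment]. Adds split_shipment.
Round 5: (6) [IF split_shipment and manifest_closed THEN address_valid]. Adds address_valid.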